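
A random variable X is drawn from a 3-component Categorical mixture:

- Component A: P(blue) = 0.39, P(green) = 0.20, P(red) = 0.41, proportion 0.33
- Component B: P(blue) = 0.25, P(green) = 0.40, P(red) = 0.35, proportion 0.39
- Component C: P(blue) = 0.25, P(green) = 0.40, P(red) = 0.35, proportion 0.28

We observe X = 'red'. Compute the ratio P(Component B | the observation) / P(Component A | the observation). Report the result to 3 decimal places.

1.009

Only the two components matter; the odds are (w_i f_i(x)) / (w_j f_j(x)).
Component likelihoods at x = 'red':
  f_A = P(red | comp) = 0.41
  f_B = P(red | comp) = 0.35
  f_C = P(red | comp) = 0.35
Posterior odds = (w_B·f_B) / (w_A·f_A) = (0.39·0.35) / (0.33·0.41) = 0.1365 / 0.1353 ≈ 1.009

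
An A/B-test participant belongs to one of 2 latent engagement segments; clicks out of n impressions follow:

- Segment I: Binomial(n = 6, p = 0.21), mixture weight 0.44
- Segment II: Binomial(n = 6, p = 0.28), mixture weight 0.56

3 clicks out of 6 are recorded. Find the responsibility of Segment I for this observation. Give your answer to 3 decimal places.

By Bayes' theorem, P(k | x) = P(Z=k) f_k(x) / Σ_j P(Z=j) f_j(x).
Evaluate each component's likelihood at the observed value:
  p_I = 0.0913207
  p_II = 0.163871
Unnormalised posteriors:
  P(Z=I)·p_I = 0.44 × 0.0913207 = 0.0401811
  P(Z=II)·p_II = 0.56 × 0.163871 = 0.0917676
Marginal: 0.0401811 + 0.0917676 = 0.131949
Responsibility of Segment I: 0.0401811 / 0.131949 ≈ 0.305

0.305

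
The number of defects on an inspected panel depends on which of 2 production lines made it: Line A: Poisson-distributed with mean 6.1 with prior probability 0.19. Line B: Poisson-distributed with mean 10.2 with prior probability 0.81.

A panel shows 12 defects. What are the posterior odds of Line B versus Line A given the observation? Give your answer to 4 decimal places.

33.7573

Only the two components matter; the odds are (π_i f_i(x)) / (π_j f_j(x)).
Poisson probabilities:
  f_A = 0.0124287
  f_B = 0.098415
0.0797162 / 0.00236145 ≈ 33.7573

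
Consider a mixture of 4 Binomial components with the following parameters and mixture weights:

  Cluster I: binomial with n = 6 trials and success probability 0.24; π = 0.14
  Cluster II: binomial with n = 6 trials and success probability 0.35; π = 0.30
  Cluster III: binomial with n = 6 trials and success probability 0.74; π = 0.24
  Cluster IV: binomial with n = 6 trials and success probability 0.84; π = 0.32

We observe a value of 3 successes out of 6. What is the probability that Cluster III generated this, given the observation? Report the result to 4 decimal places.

0.2489

By Bayes' theorem, P(k | x) = π_k f_k(x) / Σ_j π_j f_j(x).
Evaluate each component's likelihood at the observed value:
  p_I = C(6,3)·0.24^3·0.76^3 = 20·0.013824·0.438976 = 0.121368
  p_II = C(6,3)·0.35^3·0.65^3 = 20·0.042875·0.274625 = 0.235491
  p_III = C(6,3)·0.74^3·0.26^3 = 20·0.405224·0.017576 = 0.142444
  p_IV = C(6,3)·0.84^3·0.16^3 = 20·0.592704·0.004096 = 0.0485543
Prior × likelihood for each component:
  π_I·p_I = 0.14 × 0.121368 = 0.0169915
  π_II·p_II = 0.30 × 0.235491 = 0.0706473
  π_III·p_III = 0.24 × 0.142444 = 0.0341866
  π_IV·p_IV = 0.32 × 0.0485543 = 0.0155374
Marginal: 0.0169915 + 0.0706473 + 0.0341866 + 0.0155374 = 0.137363
Responsibility of Cluster III: 0.0341866 / 0.137363 ≈ 0.2489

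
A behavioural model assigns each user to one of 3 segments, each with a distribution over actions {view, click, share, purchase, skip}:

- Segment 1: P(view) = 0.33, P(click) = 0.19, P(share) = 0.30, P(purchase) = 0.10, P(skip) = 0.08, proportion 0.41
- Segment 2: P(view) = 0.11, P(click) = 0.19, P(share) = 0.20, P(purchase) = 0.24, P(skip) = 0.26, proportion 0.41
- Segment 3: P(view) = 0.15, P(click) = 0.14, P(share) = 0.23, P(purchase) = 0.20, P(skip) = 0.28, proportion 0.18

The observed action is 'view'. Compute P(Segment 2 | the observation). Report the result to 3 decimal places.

Posterior ∝ prior × likelihood, so P(k | x) ∝ P(Z=k) f_k(x); normalise over all components.
Evaluate each component's likelihood at the observed value:
  L_1 = P(view | comp) = 0.33
  L_2 = P(view | comp) = 0.11
  L_3 = P(view | comp) = 0.15
Weight by the priors:
  P(Z=1)·L_1 = 0.41 × 0.33 = 0.1353
  P(Z=2)·L_2 = 0.41 × 0.11 = 0.0451
  P(Z=3)·L_3 = 0.18 × 0.15 = 0.027
Normaliser: 0.1353 + 0.0451 + 0.027 = 0.2074
Responsibility of Segment 2: 0.0451 / 0.2074 ≈ 0.217

0.217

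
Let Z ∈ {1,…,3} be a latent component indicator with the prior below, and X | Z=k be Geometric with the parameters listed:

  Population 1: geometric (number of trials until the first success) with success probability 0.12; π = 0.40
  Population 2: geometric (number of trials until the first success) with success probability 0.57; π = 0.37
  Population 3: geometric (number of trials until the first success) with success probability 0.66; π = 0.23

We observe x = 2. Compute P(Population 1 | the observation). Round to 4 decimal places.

0.2289

P(component k | x) = π_k·f_k(x) / marginal(x), where marginal(x) = Σ_j π_j·f_j(x).
Geometric probabilities:
  f_1 = 0.12·(1−0.12)^1 = 0.12·0.88 = 0.1056
  f_2 = 0.57·(1−0.57)^1 = 0.57·0.43 = 0.2451
  f_3 = 0.66·(1−0.66)^1 = 0.66·0.34 = 0.2244
Weight by the priors:
  π_1·f_1 = 0.40 × 0.1056 = 0.04224
  π_2·f_2 = 0.37 × 0.2451 = 0.090687
  π_3·f_3 = 0.23 × 0.2244 = 0.051612
Denominator: 0.04224 + 0.090687 + 0.051612 = 0.184539
So the posterior for Population 1 is 0.04224 / 0.184539 ≈ 0.2289.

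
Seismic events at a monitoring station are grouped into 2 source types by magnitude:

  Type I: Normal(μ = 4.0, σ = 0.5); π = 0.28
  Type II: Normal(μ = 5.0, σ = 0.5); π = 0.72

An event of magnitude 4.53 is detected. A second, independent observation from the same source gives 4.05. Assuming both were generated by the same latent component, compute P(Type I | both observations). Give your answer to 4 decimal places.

The responsibility of component k is P(Z=k) f_k(x) divided by Σ_j P(Z=j) f_j(x).
Since both observations come from the same component, the likelihood for component k is f_k(x₁)·f_k(x₂).
  f_I = [(1/(0.5·√(2π)))·exp(−(4.53−4.0)²/(2·0.5²)) = 0.797885·exp(-0.56180) = 0.454939] × [0.793905] = 0.361179
  f_II = [(1/(0.5·√(2π)))·exp(−(4.53−5.0)²/(2·0.5²)) = 0.797885·exp(-0.44180) = 0.512943] × [0.131232] = 0.0673143
Weight by the priors:
  P(Z=I)·f_I = 0.28 × 0.361179 = 0.10113
  P(Z=II)·f_II = 0.72 × 0.0673143 = 0.0484663
Marginal: 0.10113 + 0.0484663 = 0.149596
So the posterior for Type I is 0.10113 / 0.149596 ≈ 0.6760.

0.6760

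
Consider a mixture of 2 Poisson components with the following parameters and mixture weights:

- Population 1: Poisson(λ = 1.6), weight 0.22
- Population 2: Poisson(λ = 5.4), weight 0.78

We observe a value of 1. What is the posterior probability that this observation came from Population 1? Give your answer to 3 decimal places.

Apply Bayes' rule: the posterior for each component is proportional to its prior times its likelihood at x.
Evaluate each component's likelihood at the observed value:
  p_1 = 0.323034
  p_2 = 0.0243895
Multiply by the mixture weights:
  π_1·p_1 = 0.22 × 0.323034 = 0.0710676
  π_2·p_2 = 0.78 × 0.0243895 = 0.0190238
Normaliser: 0.0710676 + 0.0190238 = 0.0900914
P(Population 1 | the observation) ≈ 0.789

0.789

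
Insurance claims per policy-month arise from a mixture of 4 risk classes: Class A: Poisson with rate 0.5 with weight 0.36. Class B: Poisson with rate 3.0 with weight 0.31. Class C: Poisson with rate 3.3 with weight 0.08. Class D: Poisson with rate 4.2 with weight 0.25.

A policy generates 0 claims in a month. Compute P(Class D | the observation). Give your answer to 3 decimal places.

The responsibility of component k is π_k f_k(x) divided by Σ_j π_j f_j(x).
Poisson probabilities:
  f_A = e^(−0.5)·0.5^0/0! = 0.606531
  f_B = e^(−3.0)·3.0^0/0! = 0.0497871
  f_C = e^(−3.3)·3.3^0/0! = 0.0368832
  f_D = e^(−4.2)·4.2^0/0! = 0.0149956
Unnormalised posteriors:
  π_A·f_A = 0.36 × 0.606531 = 0.218351
  π_B·f_B = 0.31 × 0.0497871 = 0.015434
  π_C·f_C = 0.08 × 0.0368832 = 0.00295065
  π_D·f_D = 0.25 × 0.0149956 = 0.00374889
Normaliser: 0.218351 + 0.015434 + 0.00295065 + 0.00374889 = 0.240485
Responsibility of Class D: 0.00374889 / 0.240485 ≈ 0.016

0.016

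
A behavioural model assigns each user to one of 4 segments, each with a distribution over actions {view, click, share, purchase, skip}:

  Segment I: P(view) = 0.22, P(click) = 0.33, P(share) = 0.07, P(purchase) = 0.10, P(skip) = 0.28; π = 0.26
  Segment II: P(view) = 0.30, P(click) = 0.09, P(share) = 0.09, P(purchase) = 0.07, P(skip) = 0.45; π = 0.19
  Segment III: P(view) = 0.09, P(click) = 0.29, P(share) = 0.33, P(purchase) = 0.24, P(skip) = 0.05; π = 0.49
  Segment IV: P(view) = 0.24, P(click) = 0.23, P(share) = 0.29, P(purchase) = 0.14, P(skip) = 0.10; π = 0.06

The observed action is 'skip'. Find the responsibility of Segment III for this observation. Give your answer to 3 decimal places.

By Bayes' theorem, P(k | x) = π_k f_k(x) / Σ_j π_j f_j(x).
Evaluate each component's likelihood at the observed value:
  p_I = P(skip | comp) = 0.28
  p_II = P(skip | comp) = 0.45
  p_III = P(skip | comp) = 0.05
  p_IV = P(skip | comp) = 0.10
Prior × likelihood for each component:
  π_I·p_I = 0.26 × 0.28 = 0.0728
  π_II·p_II = 0.19 × 0.45 = 0.0855
  π_III·p_III = 0.49 × 0.05 = 0.0245
  π_IV·p_IV = 0.06 × 0.1 = 0.006
Denominator: 0.0728 + 0.0855 + 0.0245 + 0.006 = 0.1888
So the posterior for Segment III is 0.0245 / 0.1888 ≈ 0.130.

0.130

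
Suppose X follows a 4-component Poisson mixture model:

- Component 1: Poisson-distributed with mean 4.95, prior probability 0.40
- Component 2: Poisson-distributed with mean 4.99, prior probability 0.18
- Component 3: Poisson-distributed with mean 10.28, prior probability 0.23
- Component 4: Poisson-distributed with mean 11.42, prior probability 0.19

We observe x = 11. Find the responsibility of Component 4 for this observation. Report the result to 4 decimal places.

By Bayes' theorem, P(k | x) = w_k f_k(x) / Σ_j w_j f_j(x).
Poisson probabilities:
  L_1 = e^(−4.95)·4.95^11/11! = 0.00775789
  L_2 = e^(−4.99)·4.99^11/11! = 0.00814368
  L_3 = e^(−10.28)·10.28^11/11! = 0.116472
  L_4 = e^(−11.42)·11.42^11/11! = 0.118448
Multiply by the mixture weights:
  w_1·L_1 = 0.40 × 0.00775789 = 0.00310316
  w_2·L_2 = 0.18 × 0.00814368 = 0.00146586
  w_3·L_3 = 0.23 × 0.116472 = 0.0267885
  w_4·L_4 = 0.19 × 0.118448 = 0.0225052
Denominator: 0.00310316 + 0.00146586 + 0.0267885 + 0.0225052 = 0.0538627
Responsibility of Component 4: 0.0225052 / 0.0538627 ≈ 0.4178

0.4178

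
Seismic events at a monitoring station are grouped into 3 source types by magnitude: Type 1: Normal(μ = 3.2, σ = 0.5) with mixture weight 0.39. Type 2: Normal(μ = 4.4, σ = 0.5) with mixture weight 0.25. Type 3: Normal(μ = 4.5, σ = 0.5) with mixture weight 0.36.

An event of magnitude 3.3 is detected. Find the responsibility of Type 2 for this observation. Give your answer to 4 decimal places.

Posterior ∝ prior × likelihood, so P(k | x) ∝ π_k f_k(x); normalise over all components.
Evaluate each component's likelihood at the observed value:
  p_1 = 0.782085
  p_2 = 0.0709492
  p_3 = 0.0447891
Multiply by the mixture weights:
  π_1·p_1 = 0.39 × 0.782085 = 0.305013
  π_2·p_2 = 0.25 × 0.0709492 = 0.0177373
  π_3·p_3 = 0.36 × 0.0447891 = 0.0161241
Denominator: 0.305013 + 0.0177373 + 0.0161241 = 0.338875
So the posterior for Type 2 is 0.0177373 / 0.338875 ≈ 0.0523.

0.0523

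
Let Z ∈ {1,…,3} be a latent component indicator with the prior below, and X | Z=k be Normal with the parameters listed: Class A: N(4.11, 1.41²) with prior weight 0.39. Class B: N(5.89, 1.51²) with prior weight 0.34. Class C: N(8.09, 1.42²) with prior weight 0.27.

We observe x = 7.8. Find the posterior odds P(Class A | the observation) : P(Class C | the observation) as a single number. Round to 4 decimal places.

Since P(k|x) ∝ π_k f_k(x), the posterior odds are π_i f_i(x) / (π_j f_j(x)).
Normal densities:
  f_A = 0.00921495
  f_B = 0.118714
  f_C = 0.275147
Odds = (0.39/0.27) × (0.00921495/0.275147) = 1.44444 × 0.033491 ≈ 0.0484

0.0484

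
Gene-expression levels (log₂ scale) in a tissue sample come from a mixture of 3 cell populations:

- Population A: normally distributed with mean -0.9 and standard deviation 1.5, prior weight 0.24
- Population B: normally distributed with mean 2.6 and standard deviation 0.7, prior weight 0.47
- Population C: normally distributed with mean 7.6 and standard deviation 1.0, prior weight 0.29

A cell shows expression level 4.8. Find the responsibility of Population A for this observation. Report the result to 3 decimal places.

0.011

Apply Bayes' rule: the posterior for each component is proportional to its prior times its likelihood at x.
Normal densities:
  p_A = 0.000194631
  p_B = 0.00408253
  p_C = 0.00791545
Prior × likelihood for each component:
  π_A·p_A = 0.24 × 0.000194631 = 4.67115e-05
  π_B·p_B = 0.47 × 0.00408253 = 0.00191879
  π_C·p_C = 0.29 × 0.00791545 = 0.00229548
Marginal: 4.67115e-05 + 0.00191879 + 0.00229548 = 0.00426098
So the posterior for Population A is 4.67115e-05 / 0.00426098 ≈ 0.011.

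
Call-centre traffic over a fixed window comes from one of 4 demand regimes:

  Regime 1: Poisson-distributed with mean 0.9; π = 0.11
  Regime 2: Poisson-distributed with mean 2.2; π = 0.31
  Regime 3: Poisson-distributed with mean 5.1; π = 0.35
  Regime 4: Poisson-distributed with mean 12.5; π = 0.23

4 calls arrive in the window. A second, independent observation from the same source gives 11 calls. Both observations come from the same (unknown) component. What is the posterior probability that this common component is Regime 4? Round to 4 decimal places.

0.1451

P(component k | x) = P(Z=k)·f_k(x) / marginal(x), where marginal(x) = Σ_j P(Z=j)·f_j(x).
Since both observations come from the same component, the likelihood for component k is f_k(x₁)·f_k(x₂).
  f_1 = [0.0111146] × [3.19629e-09] = 3.55255e-11
  f_2 = [0.108151] × [1.62198e-05] = 1.75419e-06
  f_3 = [0.171857] × [0.00927287] = 0.00159361
  f_4 = [0.00379095] × [0.108686] = 0.000412023
Weight by the priors:
  P(Z=1)·f_1 = 0.11 × 3.55255e-11 = 3.90781e-12
  P(Z=2)·f_2 = 0.31 × 1.75419e-06 = 5.438e-07
  P(Z=3)·f_3 = 0.35 × 0.00159361 = 0.000557763
  P(Z=4)·f_4 = 0.23 × 0.000412023 = 9.47652e-05
Normaliser: 3.90781e-12 + 5.438e-07 + 0.000557763 + 9.47652e-05 = 0.000653072
So the posterior for Regime 4 is 9.47652e-05 / 0.000653072 ≈ 0.1451.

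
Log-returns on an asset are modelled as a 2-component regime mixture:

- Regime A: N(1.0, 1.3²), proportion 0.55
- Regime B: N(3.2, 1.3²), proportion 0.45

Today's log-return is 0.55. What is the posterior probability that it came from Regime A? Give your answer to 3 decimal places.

The responsibility of component k is π_k f_k(x) divided by Σ_j π_j f_j(x).
Normal densities:
  f_A = (1/(1.3·√(2π)))·exp(−(0.55−1.0)²/(2·1.3²)) = 0.306879·exp(-0.05991) = 0.289033
  f_B = (1/(1.3·√(2π)))·exp(−(0.55−3.2)²/(2·1.3²)) = 0.306879·exp(-2.07766) = 0.0384281
Multiply by the mixture weights:
  π_A·f_A = 0.55 × 0.289033 = 0.158968
  π_B·f_B = 0.45 × 0.0384281 = 0.0172927
Sum: 0.158968 + 0.0172927 = 0.176261
P(Regime A | x) ≈ 0.902

0.902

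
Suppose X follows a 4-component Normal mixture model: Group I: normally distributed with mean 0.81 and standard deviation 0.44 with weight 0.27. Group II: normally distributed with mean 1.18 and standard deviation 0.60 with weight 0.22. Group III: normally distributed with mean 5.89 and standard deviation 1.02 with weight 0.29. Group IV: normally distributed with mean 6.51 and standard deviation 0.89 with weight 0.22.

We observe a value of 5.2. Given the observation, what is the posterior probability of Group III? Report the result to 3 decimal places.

The responsibility of component k is w_k f_k(x) divided by Σ_j w_j f_j(x).
Evaluate each component's likelihood at the observed value:
  f_I = (1/(0.44·√(2π)))·exp(−(5.2−0.81)²/(2·0.44²)) = 0.906687·exp(-49.77299) = 2.19444e-22
  f_II = (1/(0.60·√(2π)))·exp(−(5.2−1.18)²/(2·0.60²)) = 0.664904·exp(-22.44500) = 1.18855e-10
  f_III = (1/(1.02·√(2π)))·exp(−(5.2−5.89)²/(2·1.02²)) = 0.391120·exp(-0.22881) = 0.311129
  f_IV = (1/(0.89·√(2π)))·exp(−(5.2−6.51)²/(2·0.89²)) = 0.448250·exp(-1.08326) = 0.151728
Weight by the priors:
  w_I·f_I = 0.27 × 2.19444e-22 = 5.925e-23
  w_II·f_II = 0.22 × 1.18855e-10 = 2.61482e-11
  w_III·f_III = 0.29 × 0.311129 = 0.0902274
  w_IV·f_IV = 0.22 × 0.151728 = 0.0333802
Marginal: 5.925e-23 + 2.61482e-11 + 0.0902274 + 0.0333802 = 0.123608
P(Group III | the observation) ≈ 0.730

0.730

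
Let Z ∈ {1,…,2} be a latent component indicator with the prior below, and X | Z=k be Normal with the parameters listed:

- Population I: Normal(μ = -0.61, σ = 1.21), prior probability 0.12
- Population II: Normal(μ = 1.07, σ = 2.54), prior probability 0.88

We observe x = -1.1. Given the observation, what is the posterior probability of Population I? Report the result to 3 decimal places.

0.275

P(component k | x) = w_k·f_k(x) / marginal(x), where marginal(x) = Σ_j w_j·f_j(x).
Component likelihoods at x = -1.1:
  p_I = (1/(1.21·√(2π)))·exp(−(-1.1−-0.61)²/(2·1.21²)) = 0.329704·exp(-0.08200) = 0.303749
  p_II = (1/(2.54·√(2π)))·exp(−(-1.1−1.07)²/(2·2.54²)) = 0.157064·exp(-0.36494) = 0.10904
Unnormalised posteriors:
  w_I·p_I = 0.12 × 0.303749 = 0.0364498
  w_II·p_II = 0.88 × 0.10904 = 0.095955
Sum: 0.0364498 + 0.095955 = 0.132405
P(Population I | x) = 0.0364498 / 0.132405 ≈ 0.275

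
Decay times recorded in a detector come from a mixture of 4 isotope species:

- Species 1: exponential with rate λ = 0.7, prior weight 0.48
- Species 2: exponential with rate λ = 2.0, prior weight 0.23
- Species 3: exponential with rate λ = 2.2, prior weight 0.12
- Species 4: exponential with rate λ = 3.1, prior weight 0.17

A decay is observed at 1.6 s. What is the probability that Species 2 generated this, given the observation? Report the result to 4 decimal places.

0.1340

The responsibility of component k is π_k f_k(x) divided by Σ_j π_j f_j(x).
Exponential densities:
  p_1 = 0.228396
  p_2 = 0.0815244
  p_3 = 0.0651188
  p_4 = 0.0217401
Multiply by the mixture weights:
  π_1·p_1 = 0.48 × 0.228396 = 0.10963
  π_2·p_2 = 0.23 × 0.0815244 = 0.0187506
  π_3·p_3 = 0.12 × 0.0651188 = 0.00781425
  π_4·p_4 = 0.17 × 0.0217401 = 0.00369581
Sum: 0.10963 + 0.0187506 + 0.00781425 + 0.00369581 = 0.139891
P(Species 2 | data) = 0.0187506 / 0.139891 ≈ 0.1340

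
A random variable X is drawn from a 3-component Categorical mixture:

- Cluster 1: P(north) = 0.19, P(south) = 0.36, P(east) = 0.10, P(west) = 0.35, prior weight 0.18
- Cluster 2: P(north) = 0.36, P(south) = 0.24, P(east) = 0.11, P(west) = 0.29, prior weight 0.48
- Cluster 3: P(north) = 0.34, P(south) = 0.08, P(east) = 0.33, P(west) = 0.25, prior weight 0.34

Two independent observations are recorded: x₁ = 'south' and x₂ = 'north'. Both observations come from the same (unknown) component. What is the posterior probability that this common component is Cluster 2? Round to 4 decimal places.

Apply Bayes' rule: the posterior for each component is proportional to its prior times its likelihood at x.
Since both observations come from the same component, the likelihood for component k is f_k(x₁)·f_k(x₂).
  f_1 = [P(south | comp) = 0.36] × [0.19] = 0.0684
  f_2 = [P(south | comp) = 0.24] × [0.36] = 0.0864
  f_3 = [P(south | comp) = 0.08] × [0.34] = 0.0272
Prior × likelihood for each component:
  π_1·f_1 = 0.18 × 0.0684 = 0.012312
  π_2·f_2 = 0.48 × 0.0864 = 0.041472
  π_3·f_3 = 0.34 × 0.0272 = 0.009248
Sum: 0.012312 + 0.041472 + 0.009248 = 0.063032
P(Cluster 2 | x) = 0.041472 / 0.063032 ≈ 0.6580

0.6580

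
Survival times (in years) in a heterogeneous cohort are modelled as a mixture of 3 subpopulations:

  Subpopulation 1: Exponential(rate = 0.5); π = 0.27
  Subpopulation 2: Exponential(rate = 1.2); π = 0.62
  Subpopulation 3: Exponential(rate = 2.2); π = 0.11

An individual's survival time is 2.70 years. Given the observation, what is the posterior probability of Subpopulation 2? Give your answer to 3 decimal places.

0.450

The responsibility of component k is π_k f_k(x) divided by Σ_j π_j f_j(x).
Exponential densities:
  f_1 = 0.5·e^(−0.5·2.70) = 0.5·e^(−1.3500) = 0.12962
  f_2 = 1.2·e^(−1.2·2.70) = 1.2·e^(−3.2400) = 0.0469967
  f_3 = 2.2·e^(−2.2·2.70) = 2.2·e^(−5.9400) = 0.00579047
Weight by the priors:
  π_1·f_1 = 0.27 × 0.12962 = 0.0349974
  π_2·f_2 = 0.62 × 0.0469967 = 0.0291379
  π_3·f_3 = 0.11 × 0.00579047 = 0.000636951
Sum: 0.0349974 + 0.0291379 + 0.000636951 = 0.0647723
P(Subpopulation 2 | 2.70 years) ≈ 0.450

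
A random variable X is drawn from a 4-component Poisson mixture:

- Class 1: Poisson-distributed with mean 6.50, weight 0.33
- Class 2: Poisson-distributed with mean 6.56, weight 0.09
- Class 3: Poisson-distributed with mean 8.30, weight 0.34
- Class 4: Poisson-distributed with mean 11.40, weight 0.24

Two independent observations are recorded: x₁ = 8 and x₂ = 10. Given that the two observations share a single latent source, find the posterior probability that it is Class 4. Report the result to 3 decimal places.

P(component k | x) = π_k·f_k(x) / marginal(x), where marginal(x) = Σ_j π_j·f_j(x).
Since both observations come from the same component, the likelihood for component k is f_k(x₁)·f_k(x₂).
  p_1 = [e^(−6.50)·6.50^8/8! = 0.118815] × [0.0557772] = 0.00662718
  p_2 = [e^(−6.56)·6.56^8/8! = 0.120431] × [0.0575842] = 0.00693493
  p_3 = [e^(−8.30)·8.30^8/8! = 0.138823] × [0.106261] = 0.0147514
  p_4 = [e^(−11.40)·11.40^8/8! = 0.0792066] × [0.114374] = 0.00905919
Weight by the priors:
  π_1·p_1 = 0.33 × 0.00662718 = 0.00218697
  π_2·p_2 = 0.09 × 0.00693493 = 0.000624144
  π_3·p_3 = 0.34 × 0.0147514 = 0.00501548
  π_4·p_4 = 0.24 × 0.00905919 = 0.00217421
Sum: 0.00218697 + 0.000624144 + 0.00501548 + 0.00217421 = 0.0100008
P(Class 4 | x₁, x₂) = 0.00217421 / 0.0100008 ≈ 0.217

0.217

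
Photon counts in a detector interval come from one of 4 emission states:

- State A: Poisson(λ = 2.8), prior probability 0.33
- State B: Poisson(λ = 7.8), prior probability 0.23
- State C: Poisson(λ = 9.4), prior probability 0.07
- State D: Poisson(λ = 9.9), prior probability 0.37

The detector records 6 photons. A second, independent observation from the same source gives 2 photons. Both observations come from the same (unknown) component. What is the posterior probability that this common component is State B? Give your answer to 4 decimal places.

0.1007

By Bayes' theorem, P(k | x) = P(Z=k) f_k(x) / Σ_j P(Z=j) f_j(x).
Since both observations come from the same component, the likelihood for component k is f_k(x₁)·f_k(x₂).
  p_A = [0.0406997] × [0.238375] = 0.00970181
  p_B = [0.128156] × [0.0124641] = 0.00159735
  p_C = [0.0792623] × [0.00365475] = 0.000289684
  p_D = [0.065609] × [0.00245881] = 0.00016132
Weight by the priors:
  P(Z=A)·p_A = 0.33 × 0.00970181 = 0.0032016
  P(Z=B)·p_B = 0.23 × 0.00159735 = 0.000367391
  P(Z=C)·p_C = 0.07 × 0.000289684 = 2.02779e-05
  P(Z=D)·p_D = 0.37 × 0.00016132 = 5.96884e-05
Denominator: 0.0032016 + 0.000367391 + 2.02779e-05 + 5.96884e-05 = 0.00364895
P(State B | x₁,x₂) ≈ 0.1007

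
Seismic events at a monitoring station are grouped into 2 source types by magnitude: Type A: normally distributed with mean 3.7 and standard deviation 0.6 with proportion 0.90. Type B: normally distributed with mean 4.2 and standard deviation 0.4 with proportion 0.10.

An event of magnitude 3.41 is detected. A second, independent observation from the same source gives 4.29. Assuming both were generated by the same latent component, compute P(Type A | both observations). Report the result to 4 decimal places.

0.9406

By Bayes' theorem, P(k | x) = π_k f_k(x) / Σ_j π_j f_j(x).
Since both observations come from the same component, the likelihood for component k is f_k(x₁)·f_k(x₂).
  f_A = [0.591604] × [0.410005] = 0.242561
  f_B = [0.141854] × [0.972427] = 0.137942
Prior × likelihood for each component:
  π_A·f_A = 0.90 × 0.242561 = 0.218305
  π_B·f_B = 0.10 × 0.137942 = 0.0137942
Denominator: 0.218305 + 0.0137942 = 0.232099
P(Type A | x) = 0.218305 / 0.232099 ≈ 0.9406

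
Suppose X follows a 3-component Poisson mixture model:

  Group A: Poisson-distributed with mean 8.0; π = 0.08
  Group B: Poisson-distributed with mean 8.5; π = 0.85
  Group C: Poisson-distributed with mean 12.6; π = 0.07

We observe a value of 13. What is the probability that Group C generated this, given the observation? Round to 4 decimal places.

0.1754

Posterior ∝ prior × likelihood, so P(k | x) ∝ π_k f_k(x); normalise over all components.
Evaluate each component's likelihood at the observed value:
  L_A = e^(−8.0)·8.0^13/13! = 0.0296165
  L_B = e^(−8.5)·8.5^13/13! = 0.039506
  L_C = e^(−12.6)·12.6^13/13! = 0.109251
Prior × likelihood for each component:
  π_A·L_A = 0.08 × 0.0296165 = 0.00236932
  π_B·L_B = 0.85 × 0.039506 = 0.0335801
  π_C·L_C = 0.07 × 0.109251 = 0.00764759
Sum: 0.00236932 + 0.0335801 + 0.00764759 = 0.043597
P(Group C | x) = 0.00764759 / 0.043597 ≈ 0.1754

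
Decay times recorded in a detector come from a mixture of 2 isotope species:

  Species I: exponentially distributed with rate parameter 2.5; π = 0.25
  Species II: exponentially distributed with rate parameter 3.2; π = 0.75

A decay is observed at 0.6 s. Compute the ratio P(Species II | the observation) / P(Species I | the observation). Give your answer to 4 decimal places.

2.5231

The posterior odds equal the prior odds times the likelihood ratio: (π_i/π_j)·(f_i(x)/f_j(x)).
Component likelihoods at x = 0.6 s:
  L_I = 2.5·e^(−2.5·0.6) = 2.5·e^(−1.5000) = 0.557825
  L_II = 3.2·e^(−3.2·0.6) = 3.2·e^(−1.9200) = 0.469142
Posterior odds = (π_II·L_II) / (π_I·L_I) = (0.75·0.469142) / (0.25·0.557825) = 0.351857 / 0.139456 ≈ 2.5231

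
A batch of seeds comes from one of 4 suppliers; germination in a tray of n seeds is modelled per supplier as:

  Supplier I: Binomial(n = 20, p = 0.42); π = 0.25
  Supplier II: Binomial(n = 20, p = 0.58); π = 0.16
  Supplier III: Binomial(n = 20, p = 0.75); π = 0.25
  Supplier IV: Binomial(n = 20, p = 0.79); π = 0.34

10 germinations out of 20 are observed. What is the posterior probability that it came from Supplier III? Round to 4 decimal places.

0.0419

P(component k | x) = P(Z=k)·f_k(x) / marginal(x), where marginal(x) = Σ_j P(Z=j)·f_j(x).
Evaluate each component's likelihood at the observed value:
  p_I = C(20,10)·0.42^10·0.58^10 = 184756·0.000170802·0.00430804 = 0.135948
  p_II = C(20,10)·0.58^10·0.42^10 = 184756·0.00430804·0.000170802 = 0.135948
  p_III = C(20,10)·0.75^10·0.25^10 = 184756·0.0563135·9.53674e-07 = 0.00992228
  p_IV = C(20,10)·0.79^10·0.21^10 = 184756·0.0946828·1.66799e-07 = 0.00291785
Multiply by the mixture weights:
  P(Z=I)·p_I = 0.25 × 0.135948 = 0.0339869
  P(Z=II)·p_II = 0.16 × 0.135948 = 0.0217516
  P(Z=III)·p_III = 0.25 × 0.00992228 = 0.00248057
  P(Z=IV)·p_IV = 0.34 × 0.00291785 = 0.000992068
Sum: 0.0339869 + 0.0217516 + 0.00248057 + 0.000992068 = 0.0592111
So the posterior for Supplier III is 0.00248057 / 0.0592111 ≈ 0.0419.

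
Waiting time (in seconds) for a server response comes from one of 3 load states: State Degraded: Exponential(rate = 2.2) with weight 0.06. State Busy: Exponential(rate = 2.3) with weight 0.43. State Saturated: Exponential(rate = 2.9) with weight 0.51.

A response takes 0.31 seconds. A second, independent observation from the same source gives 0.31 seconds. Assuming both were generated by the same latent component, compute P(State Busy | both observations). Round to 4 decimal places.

0.4106

Posterior ∝ prior × likelihood, so P(k | x) ∝ π_k f_k(x); normalise over all components.
Since both observations come from the same component, the likelihood for component k is f_k(x₁)·f_k(x₂).
  f_Degraded = [2.2·e^(−2.2·0.31) = 2.2·e^(−0.6820) = 1.11233] × [1.11233] = 1.23728
  f_Busy = [2.3·e^(−2.3·0.31) = 2.3·e^(−0.7130) = 1.12739] × [1.12739] = 1.27102
  f_Saturated = [2.9·e^(−2.9·0.31) = 2.9·e^(−0.8990) = 1.18023] × [1.18023] = 1.39295
Multiply by the mixture weights:
  π_Degraded·f_Degraded = 0.06 × 1.23728 = 0.0742367
  π_Busy·f_Busy = 0.43 × 1.27102 = 0.546538
  π_Saturated·f_Saturated = 0.51 × 1.39295 = 0.710403
Marginal: 0.0742367 + 0.546538 + 0.710403 = 1.33118
So the posterior for State Busy is 0.546538 / 1.33118 ≈ 0.4106.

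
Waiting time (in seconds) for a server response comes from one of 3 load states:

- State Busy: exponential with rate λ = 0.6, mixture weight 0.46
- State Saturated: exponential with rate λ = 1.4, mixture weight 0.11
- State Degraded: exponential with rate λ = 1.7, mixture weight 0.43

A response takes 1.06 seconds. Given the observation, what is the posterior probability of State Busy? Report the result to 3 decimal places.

0.484

Apply Bayes' rule: the posterior for each component is proportional to its prior times its likelihood at x.
Component likelihoods at x = 1.06 seconds:
  L_Busy = 0.6·e^(−0.6·1.06) = 0.6·e^(−0.6360) = 0.317643
  L_Saturated = 1.4·e^(−1.4·1.06) = 1.4·e^(−1.4840) = 0.317421
  L_Degraded = 1.7·e^(−1.7·1.06) = 1.7·e^(−1.8020) = 0.280447
Multiply by the mixture weights:
  P(Z=Busy)·L_Busy = 0.46 × 0.317643 = 0.146116
  P(Z=Saturated)·L_Saturated = 0.11 × 0.317421 = 0.0349163
  P(Z=Degraded)·L_Degraded = 0.43 × 0.280447 = 0.120592
Evidence: 0.146116 + 0.0349163 + 0.120592 = 0.301624
P(State Busy | x) ≈ 0.484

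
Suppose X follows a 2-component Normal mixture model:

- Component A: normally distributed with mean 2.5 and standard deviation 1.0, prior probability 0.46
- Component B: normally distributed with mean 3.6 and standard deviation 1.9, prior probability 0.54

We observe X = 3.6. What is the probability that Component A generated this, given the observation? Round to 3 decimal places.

0.469

The responsibility of component k is P(Z=k) f_k(x) divided by Σ_j P(Z=j) f_j(x).
Normal densities:
  L_A = 0.217852
  L_B = 0.20997
Weight by the priors:
  P(Z=A)·L_A = 0.46 × 0.217852 = 0.100212
  P(Z=B)·L_B = 0.54 × 0.20997 = 0.113384
Normaliser: 0.100212 + 0.113384 = 0.213596
Responsibility of Component A: 0.100212 / 0.213596 ≈ 0.469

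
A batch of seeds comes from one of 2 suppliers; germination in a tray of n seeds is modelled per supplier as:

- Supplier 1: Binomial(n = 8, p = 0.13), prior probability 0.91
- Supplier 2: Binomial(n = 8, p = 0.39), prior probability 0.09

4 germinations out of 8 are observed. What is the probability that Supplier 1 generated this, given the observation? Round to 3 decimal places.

P(component k | x) = P(Z=k)·f_k(x) / marginal(x), where marginal(x) = Σ_j P(Z=j)·f_j(x).
Component likelihoods at x = 4 germinations out of 8:
  p_1 = 0.0114538
  p_2 = 0.224221
Unnormalised posteriors:
  P(Z=1)·p_1 = 0.91 × 0.0114538 = 0.0104229
  P(Z=2)·p_2 = 0.09 × 0.224221 = 0.0201799
Sum: 0.0104229 + 0.0201799 = 0.0306028
P(Supplier 1 | 4 germinations out of 8) = 0.0104229 / 0.0306028 ≈ 0.341

0.341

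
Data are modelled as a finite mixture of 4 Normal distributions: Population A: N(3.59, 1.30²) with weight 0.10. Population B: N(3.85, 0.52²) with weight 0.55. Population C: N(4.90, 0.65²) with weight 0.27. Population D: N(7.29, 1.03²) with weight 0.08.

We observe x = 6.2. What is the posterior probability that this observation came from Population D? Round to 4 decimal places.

0.4002

By Bayes' theorem, P(k | x) = π_k f_k(x) / Σ_j π_j f_j(x).
Evaluate each component's likelihood at the observed value:
  L_A = (1/(1.30·√(2π)))·exp(−(6.2−3.59)²/(2·1.30²)) = 0.306879·exp(-2.01541) = 0.0408962
  L_B = (1/(0.52·√(2π)))·exp(−(6.2−3.85)²/(2·0.52²)) = 0.767197·exp(-10.21172) = 2.81846e-05
  L_C = (1/(0.65·√(2π)))·exp(−(6.2−4.90)²/(2·0.65²)) = 0.613757·exp(-2.00000) = 0.083063
  L_D = (1/(1.03·√(2π)))·exp(−(6.2−7.29)²/(2·1.03²)) = 0.387323·exp(-0.55995) = 0.221253
Unnormalised posteriors:
  π_A·L_A = 0.10 × 0.0408962 = 0.00408962
  π_B·L_B = 0.55 × 2.81846e-05 = 1.55015e-05
  π_C·L_C = 0.27 × 0.083063 = 0.022427
  π_D·L_D = 0.08 × 0.221253 = 0.0177003
Denominator: 0.00408962 + 1.55015e-05 + 0.022427 + 0.0177003 = 0.0442324
P(Population D | the observation) = 0.0177003 / 0.0442324 ≈ 0.4002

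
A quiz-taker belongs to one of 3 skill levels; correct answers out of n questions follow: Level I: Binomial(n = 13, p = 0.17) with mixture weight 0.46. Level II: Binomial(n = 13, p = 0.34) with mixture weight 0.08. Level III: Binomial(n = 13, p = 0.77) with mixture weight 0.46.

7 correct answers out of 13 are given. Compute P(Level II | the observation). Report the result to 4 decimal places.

0.2312

Posterior ∝ prior × likelihood, so P(k | x) ∝ π_k f_k(x); normalise over all components.
Evaluate each component's likelihood at the observed value:
  L_I = C(13,7)·0.17^7·0.83^6 = 1716·4.10339e-06·0.32694 = 0.00230212
  L_II = C(13,7)·0.34^7·0.66^6 = 1716·0.000525234·0.082654 = 0.0744961
  L_III = C(13,7)·0.77^7·0.23^6 = 1716·0.160485·0.000148036 = 0.040768
Unnormalised posteriors:
  π_I·L_I = 0.46 × 0.00230212 = 0.00105898
  π_II·L_II = 0.08 × 0.0744961 = 0.00595968
  π_III·L_III = 0.46 × 0.040768 = 0.0187533
Normaliser: 0.00105898 + 0.00595968 + 0.0187533 = 0.0257719
So the posterior for Level II is 0.00595968 / 0.0257719 ≈ 0.2312.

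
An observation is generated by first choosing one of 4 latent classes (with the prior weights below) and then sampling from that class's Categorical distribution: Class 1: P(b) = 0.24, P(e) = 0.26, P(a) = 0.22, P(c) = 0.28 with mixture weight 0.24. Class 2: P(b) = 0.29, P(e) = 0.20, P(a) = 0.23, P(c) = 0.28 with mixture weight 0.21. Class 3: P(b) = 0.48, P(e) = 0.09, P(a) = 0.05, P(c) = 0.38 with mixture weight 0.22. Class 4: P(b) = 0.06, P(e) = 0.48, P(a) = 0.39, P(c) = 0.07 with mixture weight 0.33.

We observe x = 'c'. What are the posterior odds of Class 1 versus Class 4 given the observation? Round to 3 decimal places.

2.909

Posterior odds = (π_i f_i(x)) / (π_j f_j(x)); the normalising sum cancels.
Evaluate each component's likelihood at the observed value:
  p_1 = P(c | comp) = 0.28
  p_2 = P(c | comp) = 0.28
  p_3 = P(c | comp) = 0.38
  p_4 = P(c | comp) = 0.07
0.0672 / 0.0231 ≈ 2.909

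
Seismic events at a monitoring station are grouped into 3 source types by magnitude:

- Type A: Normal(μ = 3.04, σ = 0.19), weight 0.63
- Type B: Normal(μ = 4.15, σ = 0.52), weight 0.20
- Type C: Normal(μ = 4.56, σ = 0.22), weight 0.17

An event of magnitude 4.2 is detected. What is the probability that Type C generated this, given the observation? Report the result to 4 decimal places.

0.3460

P(component k | x) = P(Z=k)·f_k(x) / marginal(x), where marginal(x) = Σ_j P(Z=j)·f_j(x).
Component likelihoods at x = 4.2:
  p_A = (1/(0.19·√(2π)))·exp(−(4.2−3.04)²/(2·0.19²)) = 2.099696·exp(-18.63712) = 1.69106e-08
  p_B = (1/(0.52·√(2π)))·exp(−(4.2−4.15)²/(2·0.52²)) = 0.767197·exp(-0.00462) = 0.763658
  p_C = (1/(0.22·√(2π)))·exp(−(4.2−4.56)²/(2·0.22²)) = 1.813374·exp(-1.33884) = 0.475374
Multiply by the mixture weights:
  P(Z=A)·p_A = 0.63 × 1.69106e-08 = 1.06537e-08
  P(Z=B)·p_B = 0.20 × 0.763658 = 0.152732
  P(Z=C)·p_C = 0.17 × 0.475374 = 0.0808136
Marginal: 1.06537e-08 + 0.152732 + 0.0808136 = 0.233545
P(Type C | the observation) = 0.0808136 / 0.233545 ≈ 0.3460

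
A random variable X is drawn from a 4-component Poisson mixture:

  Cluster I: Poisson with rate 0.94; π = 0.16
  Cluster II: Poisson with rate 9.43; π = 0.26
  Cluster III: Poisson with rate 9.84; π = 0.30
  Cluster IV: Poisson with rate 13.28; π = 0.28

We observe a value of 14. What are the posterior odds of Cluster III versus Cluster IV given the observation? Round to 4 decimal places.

Only the two components matter; the odds are (P(Z=i) f_i(x)) / (P(Z=j) f_j(x)).
Evaluate each component's likelihood at the observed value:
  p_I = e^(−0.94)·0.94^14/14! = 1.88428e-12
  p_II = e^(−9.43)·9.43^14/14! = 0.040491
  p_III = e^(−9.84)·9.84^14/14! = 0.0487602
  p_IV = e^(−13.28)·13.28^14/14! = 0.103976
Posterior odds = (P(Z=III)·p_III) / (P(Z=IV)·p_IV) = (0.30·0.0487602) / (0.28·0.103976) = 0.0146281 / 0.0291133 ≈ 0.5025

0.5025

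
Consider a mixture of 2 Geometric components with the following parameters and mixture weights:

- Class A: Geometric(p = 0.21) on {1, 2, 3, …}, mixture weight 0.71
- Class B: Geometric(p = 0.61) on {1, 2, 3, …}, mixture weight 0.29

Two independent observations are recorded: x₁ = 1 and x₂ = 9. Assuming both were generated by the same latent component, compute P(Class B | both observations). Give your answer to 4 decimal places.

0.0120

Posterior ∝ prior × likelihood, so P(k | x) ∝ w_k f_k(x); normalise over all components.
Since both observations come from the same component, the likelihood for component k is f_k(x₁)·f_k(x₂).
  p_A = [0.21·(1−0.21)^0 = 0.21·1 = 0.21] × [0.0318593] = 0.00669045
  p_B = [0.61·(1−0.61)^0 = 0.61·1 = 0.61] × [0.000326473] = 0.000199148
Weight by the priors:
  w_A·p_A = 0.71 × 0.00669045 = 0.00475022
  w_B·p_B = 0.29 × 0.000199148 = 5.7753e-05
Marginal: 0.00475022 + 5.7753e-05 = 0.00480797
P(Class B | x₁,x₂) ≈ 0.0120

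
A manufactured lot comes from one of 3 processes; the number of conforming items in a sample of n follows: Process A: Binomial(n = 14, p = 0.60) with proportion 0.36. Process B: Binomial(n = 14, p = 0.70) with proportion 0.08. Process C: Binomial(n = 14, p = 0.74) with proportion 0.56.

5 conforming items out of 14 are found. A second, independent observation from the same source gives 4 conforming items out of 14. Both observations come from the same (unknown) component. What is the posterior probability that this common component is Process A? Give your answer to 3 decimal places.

P(component k | x) = π_k·f_k(x) / marginal(x), where marginal(x) = Σ_j π_j·f_j(x).
Since both observations come from the same component, the likelihood for component k is f_k(x₁)·f_k(x₂).
  L_A = [C(14,5)·0.60^5·0.40^9 = 2002·0.07776·0.000262144 = 0.0408094] × [0.0136031] = 0.000555136
  L_B = [C(14,5)·0.70^5·0.30^9 = 2002·0.16807·1.9683e-05 = 0.00662286] × [0.00141918] = 9.39906e-06
  L_C = [C(14,5)·0.74^5·0.26^9 = 2002·0.221901·5.4295e-06 = 0.00241203] × [0.000423735] = 1.02206e-06
Prior × likelihood for each component:
  π_A·L_A = 0.36 × 0.000555136 = 0.000199849
  π_B·L_B = 0.08 × 9.39906e-06 = 7.51925e-07
  π_C·L_C = 0.56 × 1.02206e-06 = 5.72355e-07
Evidence: 0.000199849 + 7.51925e-07 + 5.72355e-07 = 0.000201173
So the posterior for Process A is 0.000199849 / 0.000201173 ≈ 0.993.

0.993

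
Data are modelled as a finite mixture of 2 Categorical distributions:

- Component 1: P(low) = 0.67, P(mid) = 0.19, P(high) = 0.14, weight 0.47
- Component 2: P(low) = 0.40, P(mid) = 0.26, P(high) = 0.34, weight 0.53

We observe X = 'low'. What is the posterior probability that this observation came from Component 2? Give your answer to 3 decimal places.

Apply Bayes' rule: the posterior for each component is proportional to its prior times its likelihood at x.
Evaluate each component's likelihood at the observed value:
  f_1 = P(low | comp) = 0.67
  f_2 = P(low | comp) = 0.40
Prior × likelihood for each component:
  P(Z=1)·f_1 = 0.47 × 0.67 = 0.3149
  P(Z=2)·f_2 = 0.53 × 0.4 = 0.212
Denominator: 0.3149 + 0.212 = 0.5269
P(Component 2 | data) = 0.212 / 0.5269 ≈ 0.402

0.402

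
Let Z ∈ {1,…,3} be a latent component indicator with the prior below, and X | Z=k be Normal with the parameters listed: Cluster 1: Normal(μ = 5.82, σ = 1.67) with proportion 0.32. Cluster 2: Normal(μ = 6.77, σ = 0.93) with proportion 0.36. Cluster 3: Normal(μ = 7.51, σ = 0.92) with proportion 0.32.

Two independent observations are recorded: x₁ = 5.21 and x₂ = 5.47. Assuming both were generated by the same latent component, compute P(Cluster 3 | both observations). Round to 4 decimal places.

0.0098

By Bayes' theorem, P(k | x) = π_k f_k(x) / Σ_j π_j f_j(x).
Since both observations come from the same component, the likelihood for component k is f_k(x₁)·f_k(x₂).
  f_1 = [(1/(1.67·√(2π)))·exp(−(5.21−5.82)²/(2·1.67²)) = 0.238888·exp(-0.06671) = 0.223471] × [0.233698] = 0.0522248
  f_2 = [(1/(0.93·√(2π)))·exp(−(5.21−6.77)²/(2·0.93²)) = 0.428970·exp(-1.40687) = 0.105059] × [0.161482] = 0.0169651
  f_3 = [(1/(0.92·√(2π)))·exp(−(5.21−7.51)²/(2·0.92²)) = 0.433633·exp(-3.12500) = 0.0190525] × [0.0371063] = 0.000706967
Unnormalised posteriors:
  π_1·f_1 = 0.32 × 0.0522248 = 0.0167119
  π_2·f_2 = 0.36 × 0.0169651 = 0.00610745
  π_3·f_3 = 0.32 × 0.000706967 = 0.00022623
Evidence: 0.0167119 + 0.00610745 + 0.00022623 = 0.0230456
P(Cluster 3 | x) = 0.00022623 / 0.0230456 ≈ 0.0098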